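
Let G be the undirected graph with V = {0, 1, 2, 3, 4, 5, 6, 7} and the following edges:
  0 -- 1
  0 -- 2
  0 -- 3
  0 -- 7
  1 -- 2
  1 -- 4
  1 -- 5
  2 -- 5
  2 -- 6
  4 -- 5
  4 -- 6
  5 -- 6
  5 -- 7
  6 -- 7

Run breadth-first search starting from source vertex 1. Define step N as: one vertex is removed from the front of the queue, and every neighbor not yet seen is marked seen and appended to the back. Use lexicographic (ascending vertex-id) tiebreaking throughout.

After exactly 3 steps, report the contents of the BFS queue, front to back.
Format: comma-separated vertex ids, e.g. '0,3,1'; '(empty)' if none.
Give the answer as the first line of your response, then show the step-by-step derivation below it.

4,5,3,7,6

step 1: dequeue 1; queue=[0,2,4,5]; order=1
step 2: dequeue 0; queue=[2,4,5,3,7]; order=1,0
step 3: dequeue 2; queue=[4,5,3,7,6]; order=1,0,2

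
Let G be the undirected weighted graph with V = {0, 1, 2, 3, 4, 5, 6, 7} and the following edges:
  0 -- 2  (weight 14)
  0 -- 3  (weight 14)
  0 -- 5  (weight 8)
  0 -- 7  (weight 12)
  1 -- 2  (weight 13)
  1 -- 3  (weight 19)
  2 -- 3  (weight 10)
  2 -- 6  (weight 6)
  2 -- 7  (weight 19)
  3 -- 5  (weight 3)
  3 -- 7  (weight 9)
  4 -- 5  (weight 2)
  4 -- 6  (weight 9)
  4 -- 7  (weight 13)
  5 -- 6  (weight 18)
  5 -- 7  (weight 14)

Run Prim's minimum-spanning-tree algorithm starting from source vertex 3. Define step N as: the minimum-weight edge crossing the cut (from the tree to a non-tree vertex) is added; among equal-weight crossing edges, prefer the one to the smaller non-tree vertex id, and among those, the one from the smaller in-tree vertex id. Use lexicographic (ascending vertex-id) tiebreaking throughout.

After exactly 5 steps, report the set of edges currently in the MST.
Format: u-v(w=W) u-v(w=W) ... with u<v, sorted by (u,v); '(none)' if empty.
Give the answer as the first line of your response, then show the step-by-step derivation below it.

0-5(w=8) 2-6(w=6) 3-5(w=3) 4-5(w=2) 4-6(w=9)

step 1: add edge 3-5 (w=3); MST = {3-5(w=3)}
step 2: add edge 4-5 (w=2); MST = {3-5(w=3) 4-5(w=2)}
step 3: add edge 0-5 (w=8); MST = {0-5(w=8) 3-5(w=3) 4-5(w=2)}
step 4: add edge 4-6 (w=9); MST = {0-5(w=8) 3-5(w=3) 4-5(w=2) 4-6(w=9)}
step 5: add edge 2-6 (w=6); MST = {0-5(w=8) 2-6(w=6) 3-5(w=3) 4-5(w=2) 4-6(w=9)}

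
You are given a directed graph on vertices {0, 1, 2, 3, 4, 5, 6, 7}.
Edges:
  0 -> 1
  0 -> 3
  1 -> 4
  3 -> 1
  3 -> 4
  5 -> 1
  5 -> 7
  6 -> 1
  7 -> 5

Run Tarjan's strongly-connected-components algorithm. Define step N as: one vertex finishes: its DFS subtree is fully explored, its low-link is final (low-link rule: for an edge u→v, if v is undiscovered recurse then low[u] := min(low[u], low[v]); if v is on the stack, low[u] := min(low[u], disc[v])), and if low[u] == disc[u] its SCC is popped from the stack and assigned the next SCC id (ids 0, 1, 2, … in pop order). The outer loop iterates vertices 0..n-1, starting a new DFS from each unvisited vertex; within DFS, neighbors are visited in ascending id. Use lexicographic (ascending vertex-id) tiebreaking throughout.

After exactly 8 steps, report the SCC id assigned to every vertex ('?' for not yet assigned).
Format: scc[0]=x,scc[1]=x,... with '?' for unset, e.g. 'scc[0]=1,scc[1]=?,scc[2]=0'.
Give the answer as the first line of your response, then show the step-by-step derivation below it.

scc[0]=3,scc[1]=1,scc[2]=4,scc[3]=2,scc[4]=0,scc[5]=5,scc[6]=6,scc[7]=5

step 1: low=(low[0]=0,low[1]=1,low[2]=?,low[3]=?,low[4]=2,low[5]=?,low[6]=?,low[7]=?); scc=(scc[0]=?,scc[1]=?,scc[2]=?,scc[3]=?,scc[4]=0,scc[5]=?,scc[6]=?,scc[7]=?)
step 2: low=(low[0]=0,low[1]=1,low[2]=?,low[3]=?,low[4]=2,low[5]=?,low[6]=?,low[7]=?); scc=(scc[0]=?,scc[1]=1,scc[2]=?,scc[3]=?,scc[4]=0,scc[5]=?,scc[6]=?,scc[7]=?)
step 3: low=(low[0]=0,low[1]=1,low[2]=?,low[3]=3,low[4]=2,low[5]=?,low[6]=?,low[7]=?); scc=(scc[0]=?,scc[1]=1,scc[2]=?,scc[3]=2,scc[4]=0,scc[5]=?,scc[6]=?,scc[7]=?)
step 4: low=(low[0]=0,low[1]=1,low[2]=?,low[3]=3,low[4]=2,low[5]=?,low[6]=?,low[7]=?); scc=(scc[0]=3,scc[1]=1,scc[2]=?,scc[3]=2,scc[4]=0,scc[5]=?,scc[6]=?,scc[7]=?)
step 5: low=(low[0]=0,low[1]=1,low[2]=4,low[3]=3,low[4]=2,low[5]=?,low[6]=?,low[7]=?); scc=(scc[0]=3,scc[1]=1,scc[2]=4,scc[3]=2,scc[4]=0,scc[5]=?,scc[6]=?,scc[7]=?)
step 6: low=(low[0]=0,low[1]=1,low[2]=4,low[3]=3,low[4]=2,low[5]=5,low[6]=?,low[7]=5); scc=(scc[0]=3,scc[1]=1,scc[2]=4,scc[3]=2,scc[4]=0,scc[5]=?,scc[6]=?,scc[7]=?)
step 7: low=(low[0]=0,low[1]=1,low[2]=4,low[3]=3,low[4]=2,low[5]=5,low[6]=?,low[7]=5); scc=(scc[0]=3,scc[1]=1,scc[2]=4,scc[3]=2,scc[4]=0,scc[5]=5,scc[6]=?,scc[7]=5)
step 8: low=(low[0]=0,low[1]=1,low[2]=4,low[3]=3,low[4]=2,low[5]=5,low[6]=7,low[7]=5); scc=(scc[0]=3,scc[1]=1,scc[2]=4,scc[3]=2,scc[4]=0,scc[5]=5,scc[6]=6,scc[7]=5)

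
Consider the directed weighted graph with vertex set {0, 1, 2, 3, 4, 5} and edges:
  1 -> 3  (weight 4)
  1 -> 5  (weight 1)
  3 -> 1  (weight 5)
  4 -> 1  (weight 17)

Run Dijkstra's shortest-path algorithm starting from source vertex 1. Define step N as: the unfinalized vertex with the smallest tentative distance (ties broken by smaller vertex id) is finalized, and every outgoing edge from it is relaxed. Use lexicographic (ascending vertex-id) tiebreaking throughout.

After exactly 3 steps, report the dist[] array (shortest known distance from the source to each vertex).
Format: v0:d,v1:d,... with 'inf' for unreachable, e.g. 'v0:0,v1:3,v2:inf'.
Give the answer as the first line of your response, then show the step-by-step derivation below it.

v0:inf,v1:0,v2:inf,v3:4,v4:inf,v5:1

step 1: dist = v0:inf,v1:0,v2:inf,v3:4,v4:inf,v5:1
step 2: dist = v0:inf,v1:0,v2:inf,v3:4,v4:inf,v5:1
step 3: dist = v0:inf,v1:0,v2:inf,v3:4,v4:inf,v5:1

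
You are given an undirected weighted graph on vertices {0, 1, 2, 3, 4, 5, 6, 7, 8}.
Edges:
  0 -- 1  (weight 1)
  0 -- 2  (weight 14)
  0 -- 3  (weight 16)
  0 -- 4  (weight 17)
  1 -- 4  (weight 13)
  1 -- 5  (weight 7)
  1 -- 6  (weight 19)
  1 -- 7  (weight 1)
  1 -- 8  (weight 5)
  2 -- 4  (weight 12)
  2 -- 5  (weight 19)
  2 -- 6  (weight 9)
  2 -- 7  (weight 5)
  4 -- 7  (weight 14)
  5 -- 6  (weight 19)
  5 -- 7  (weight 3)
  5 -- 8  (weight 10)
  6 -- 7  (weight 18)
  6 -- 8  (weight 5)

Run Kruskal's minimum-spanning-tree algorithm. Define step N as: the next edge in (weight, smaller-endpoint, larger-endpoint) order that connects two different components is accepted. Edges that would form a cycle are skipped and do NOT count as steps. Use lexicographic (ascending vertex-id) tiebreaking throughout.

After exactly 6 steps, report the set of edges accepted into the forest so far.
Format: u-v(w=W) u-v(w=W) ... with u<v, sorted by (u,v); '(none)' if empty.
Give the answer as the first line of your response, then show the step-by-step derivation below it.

0-1(w=1) 1-7(w=1) 1-8(w=5) 2-7(w=5) 5-7(w=3) 6-8(w=5)

step 1: add edge 0-1 (w=1); MST = {0-1(w=1)}
step 2: add edge 1-7 (w=1); MST = {0-1(w=1) 1-7(w=1)}
step 3: add edge 5-7 (w=3); MST = {0-1(w=1) 1-7(w=1) 5-7(w=3)}
step 4: add edge 1-8 (w=5); MST = {0-1(w=1) 1-7(w=1) 1-8(w=5) 5-7(w=3)}
step 5: add edge 2-7 (w=5); MST = {0-1(w=1) 1-7(w=1) 1-8(w=5) 2-7(w=5) 5-7(w=3)}
step 6: add edge 6-8 (w=5); MST = {0-1(w=1) 1-7(w=1) 1-8(w=5) 2-7(w=5) 5-7(w=3) 6-8(w=5)}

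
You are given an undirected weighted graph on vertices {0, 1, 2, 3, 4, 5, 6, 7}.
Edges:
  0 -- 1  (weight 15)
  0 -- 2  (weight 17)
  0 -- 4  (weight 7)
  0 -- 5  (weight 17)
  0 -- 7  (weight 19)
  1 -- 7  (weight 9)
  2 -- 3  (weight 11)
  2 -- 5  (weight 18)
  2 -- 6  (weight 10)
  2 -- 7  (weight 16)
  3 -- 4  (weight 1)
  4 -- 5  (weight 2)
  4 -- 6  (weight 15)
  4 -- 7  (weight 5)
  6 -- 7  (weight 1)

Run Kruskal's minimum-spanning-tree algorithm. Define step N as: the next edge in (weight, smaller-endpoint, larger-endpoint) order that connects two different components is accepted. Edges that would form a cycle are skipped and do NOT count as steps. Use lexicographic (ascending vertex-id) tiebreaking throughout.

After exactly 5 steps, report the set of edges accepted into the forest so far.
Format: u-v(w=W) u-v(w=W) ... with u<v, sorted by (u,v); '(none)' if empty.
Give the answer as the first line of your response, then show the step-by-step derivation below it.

0-4(w=7) 3-4(w=1) 4-5(w=2) 4-7(w=5) 6-7(w=1)

step 1: add edge 3-4 (w=1); MST = {3-4(w=1)}
step 2: add edge 6-7 (w=1); MST = {3-4(w=1) 6-7(w=1)}
step 3: add edge 4-5 (w=2); MST = {3-4(w=1) 4-5(w=2) 6-7(w=1)}
step 4: add edge 4-7 (w=5); MST = {3-4(w=1) 4-5(w=2) 4-7(w=5) 6-7(w=1)}
step 5: add edge 0-4 (w=7); MST = {0-4(w=7) 3-4(w=1) 4-5(w=2) 4-7(w=5) 6-7(w=1)}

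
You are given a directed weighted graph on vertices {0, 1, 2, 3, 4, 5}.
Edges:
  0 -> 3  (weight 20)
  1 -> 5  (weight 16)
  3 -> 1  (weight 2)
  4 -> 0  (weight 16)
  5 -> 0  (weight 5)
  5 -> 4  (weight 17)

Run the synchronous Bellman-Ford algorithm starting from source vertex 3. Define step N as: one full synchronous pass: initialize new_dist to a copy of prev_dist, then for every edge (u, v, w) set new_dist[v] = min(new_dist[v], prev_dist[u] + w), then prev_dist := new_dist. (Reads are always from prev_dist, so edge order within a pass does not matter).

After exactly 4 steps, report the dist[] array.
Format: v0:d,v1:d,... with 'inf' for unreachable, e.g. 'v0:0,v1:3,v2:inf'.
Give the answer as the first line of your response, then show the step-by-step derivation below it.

v0:23,v1:2,v2:inf,v3:0,v4:35,v5:18

step 1: dist = v0:inf,v1:2,v2:inf,v3:0,v4:inf,v5:inf
step 2: dist = v0:inf,v1:2,v2:inf,v3:0,v4:inf,v5:18
step 3: dist = v0:23,v1:2,v2:inf,v3:0,v4:35,v5:18
step 4: dist = v0:23,v1:2,v2:inf,v3:0,v4:35,v5:18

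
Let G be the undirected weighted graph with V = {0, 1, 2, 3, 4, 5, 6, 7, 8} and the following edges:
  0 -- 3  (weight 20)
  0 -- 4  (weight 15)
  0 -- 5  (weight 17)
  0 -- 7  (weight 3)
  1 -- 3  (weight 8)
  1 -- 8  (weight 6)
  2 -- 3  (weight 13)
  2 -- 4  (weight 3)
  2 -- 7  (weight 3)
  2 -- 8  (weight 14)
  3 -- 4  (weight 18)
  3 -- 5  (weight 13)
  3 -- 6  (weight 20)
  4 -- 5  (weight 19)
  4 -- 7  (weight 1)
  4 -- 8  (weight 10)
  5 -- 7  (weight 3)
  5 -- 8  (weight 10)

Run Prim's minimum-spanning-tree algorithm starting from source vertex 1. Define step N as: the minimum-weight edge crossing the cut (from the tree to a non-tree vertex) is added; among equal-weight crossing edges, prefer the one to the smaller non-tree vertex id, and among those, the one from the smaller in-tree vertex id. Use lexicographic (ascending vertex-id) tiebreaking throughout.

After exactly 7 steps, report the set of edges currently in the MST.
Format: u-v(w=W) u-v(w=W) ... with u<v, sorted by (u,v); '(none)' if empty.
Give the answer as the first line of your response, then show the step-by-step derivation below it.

0-7(w=3) 1-3(w=8) 1-8(w=6) 2-4(w=3) 4-7(w=1) 4-8(w=10) 5-7(w=3)

step 1: add edge 1-8 (w=6); MST = {1-8(w=6)}
step 2: add edge 1-3 (w=8); MST = {1-3(w=8) 1-8(w=6)}
step 3: add edge 4-8 (w=10); MST = {1-3(w=8) 1-8(w=6) 4-8(w=10)}
step 4: add edge 4-7 (w=1); MST = {1-3(w=8) 1-8(w=6) 4-7(w=1) 4-8(w=10)}
step 5: add edge 0-7 (w=3); MST = {0-7(w=3) 1-3(w=8) 1-8(w=6) 4-7(w=1) 4-8(w=10)}
step 6: add edge 2-4 (w=3); MST = {0-7(w=3) 1-3(w=8) 1-8(w=6) 2-4(w=3) 4-7(w=1) 4-8(w=10)}
step 7: add edge 5-7 (w=3); MST = {0-7(w=3) 1-3(w=8) 1-8(w=6) 2-4(w=3) 4-7(w=1) 4-8(w=10) 5-7(w=3)}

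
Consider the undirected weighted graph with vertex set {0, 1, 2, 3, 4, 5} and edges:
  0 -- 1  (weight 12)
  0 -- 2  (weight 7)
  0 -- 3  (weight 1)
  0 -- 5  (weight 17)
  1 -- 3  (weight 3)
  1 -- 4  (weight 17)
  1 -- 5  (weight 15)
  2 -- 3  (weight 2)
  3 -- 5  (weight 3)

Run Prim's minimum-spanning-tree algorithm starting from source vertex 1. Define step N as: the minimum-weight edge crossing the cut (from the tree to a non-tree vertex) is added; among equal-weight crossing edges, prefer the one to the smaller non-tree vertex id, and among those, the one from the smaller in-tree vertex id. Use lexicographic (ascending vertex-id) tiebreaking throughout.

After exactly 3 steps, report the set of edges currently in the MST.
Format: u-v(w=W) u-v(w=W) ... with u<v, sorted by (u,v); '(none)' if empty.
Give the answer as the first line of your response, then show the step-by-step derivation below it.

0-3(w=1) 1-3(w=3) 2-3(w=2)

step 1: add edge 1-3 (w=3); MST = {1-3(w=3)}
step 2: add edge 0-3 (w=1); MST = {0-3(w=1) 1-3(w=3)}
step 3: add edge 2-3 (w=2); MST = {0-3(w=1) 1-3(w=3) 2-3(w=2)}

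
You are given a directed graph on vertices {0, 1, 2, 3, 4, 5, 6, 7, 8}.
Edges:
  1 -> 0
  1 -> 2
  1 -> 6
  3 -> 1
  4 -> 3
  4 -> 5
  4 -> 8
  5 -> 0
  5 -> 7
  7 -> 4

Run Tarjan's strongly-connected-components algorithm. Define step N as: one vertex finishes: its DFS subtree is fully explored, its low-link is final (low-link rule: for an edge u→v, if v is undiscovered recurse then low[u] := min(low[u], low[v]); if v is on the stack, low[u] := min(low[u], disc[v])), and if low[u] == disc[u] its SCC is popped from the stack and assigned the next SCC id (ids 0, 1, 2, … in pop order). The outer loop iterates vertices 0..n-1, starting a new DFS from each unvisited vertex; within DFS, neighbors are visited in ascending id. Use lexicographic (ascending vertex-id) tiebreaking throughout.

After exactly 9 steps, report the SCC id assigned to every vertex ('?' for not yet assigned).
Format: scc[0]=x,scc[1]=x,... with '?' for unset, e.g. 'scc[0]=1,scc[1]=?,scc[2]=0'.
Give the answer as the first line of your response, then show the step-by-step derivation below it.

scc[0]=0,scc[1]=3,scc[2]=1,scc[3]=4,scc[4]=6,scc[5]=6,scc[6]=2,scc[7]=6,scc[8]=5

step 1: low=(low[0]=0,low[1]=?,low[2]=?,low[3]=?,low[4]=?,low[5]=?,low[6]=?,low[7]=?,low[8]=?); scc=(scc[0]=0,scc[1]=?,scc[2]=?,scc[3]=?,scc[4]=?,scc[5]=?,scc[6]=?,scc[7]=?,scc[8]=?)
step 2: low=(low[0]=0,low[1]=1,low[2]=2,low[3]=?,low[4]=?,low[5]=?,low[6]=?,low[7]=?,low[8]=?); scc=(scc[0]=0,scc[1]=?,scc[2]=1,scc[3]=?,scc[4]=?,scc[5]=?,scc[6]=?,scc[7]=?,scc[8]=?)
step 3: low=(low[0]=0,low[1]=1,low[2]=2,low[3]=?,low[4]=?,low[5]=?,low[6]=3,low[7]=?,low[8]=?); scc=(scc[0]=0,scc[1]=?,scc[2]=1,scc[3]=?,scc[4]=?,scc[5]=?,scc[6]=2,scc[7]=?,scc[8]=?)
step 4: low=(low[0]=0,low[1]=1,low[2]=2,low[3]=?,low[4]=?,low[5]=?,low[6]=3,low[7]=?,low[8]=?); scc=(scc[0]=0,scc[1]=3,scc[2]=1,scc[3]=?,scc[4]=?,scc[5]=?,scc[6]=2,scc[7]=?,scc[8]=?)
step 5: low=(low[0]=0,low[1]=1,low[2]=2,low[3]=4,low[4]=?,low[5]=?,low[6]=3,low[7]=?,low[8]=?); scc=(scc[0]=0,scc[1]=3,scc[2]=1,scc[3]=4,scc[4]=?,scc[5]=?,scc[6]=2,scc[7]=?,scc[8]=?)
step 6: low=(low[0]=0,low[1]=1,low[2]=2,low[3]=4,low[4]=5,low[5]=6,low[6]=3,low[7]=5,low[8]=?); scc=(scc[0]=0,scc[1]=3,scc[2]=1,scc[3]=4,scc[4]=?,scc[5]=?,scc[6]=2,scc[7]=?,scc[8]=?)
step 7: low=(low[0]=0,low[1]=1,low[2]=2,low[3]=4,low[4]=5,low[5]=5,low[6]=3,low[7]=5,low[8]=?); scc=(scc[0]=0,scc[1]=3,scc[2]=1,scc[3]=4,scc[4]=?,scc[5]=?,scc[6]=2,scc[7]=?,scc[8]=?)
step 8: low=(low[0]=0,low[1]=1,low[2]=2,low[3]=4,low[4]=5,low[5]=5,low[6]=3,low[7]=5,low[8]=8); scc=(scc[0]=0,scc[1]=3,scc[2]=1,scc[3]=4,scc[4]=?,scc[5]=?,scc[6]=2,scc[7]=?,scc[8]=5)
step 9: low=(low[0]=0,low[1]=1,low[2]=2,low[3]=4,low[4]=5,low[5]=5,low[6]=3,low[7]=5,low[8]=8); scc=(scc[0]=0,scc[1]=3,scc[2]=1,scc[3]=4,scc[4]=6,scc[5]=6,scc[6]=2,scc[7]=6,scc[8]=5)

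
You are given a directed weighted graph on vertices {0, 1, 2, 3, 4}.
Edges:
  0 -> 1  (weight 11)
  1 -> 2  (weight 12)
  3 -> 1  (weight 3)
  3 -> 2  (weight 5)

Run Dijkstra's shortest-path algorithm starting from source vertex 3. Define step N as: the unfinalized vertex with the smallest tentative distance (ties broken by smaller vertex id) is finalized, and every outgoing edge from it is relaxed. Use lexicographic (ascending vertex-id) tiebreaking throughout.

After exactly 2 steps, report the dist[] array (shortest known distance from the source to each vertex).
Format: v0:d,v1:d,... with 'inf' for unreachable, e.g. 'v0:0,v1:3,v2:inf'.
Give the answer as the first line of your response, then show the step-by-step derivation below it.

v0:inf,v1:3,v2:5,v3:0,v4:inf

step 1: dist = v0:inf,v1:3,v2:5,v3:0,v4:inf
step 2: dist = v0:inf,v1:3,v2:5,v3:0,v4:inf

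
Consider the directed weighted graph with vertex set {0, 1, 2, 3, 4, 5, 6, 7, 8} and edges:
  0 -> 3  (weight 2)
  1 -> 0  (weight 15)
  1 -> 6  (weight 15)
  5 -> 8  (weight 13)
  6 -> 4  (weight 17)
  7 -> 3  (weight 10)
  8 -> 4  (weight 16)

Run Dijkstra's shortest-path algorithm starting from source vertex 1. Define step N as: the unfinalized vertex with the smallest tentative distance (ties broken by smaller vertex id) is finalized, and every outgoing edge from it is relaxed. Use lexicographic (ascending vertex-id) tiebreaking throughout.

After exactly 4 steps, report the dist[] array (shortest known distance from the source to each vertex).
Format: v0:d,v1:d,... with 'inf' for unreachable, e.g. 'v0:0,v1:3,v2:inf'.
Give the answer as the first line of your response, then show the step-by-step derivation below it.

v0:15,v1:0,v2:inf,v3:17,v4:32,v5:inf,v6:15,v7:inf,v8:inf

step 1: dist = v0:15,v1:0,v2:inf,v3:inf,v4:inf,v5:inf,v6:15,v7:inf,v8:inf
step 2: dist = v0:15,v1:0,v2:inf,v3:17,v4:inf,v5:inf,v6:15,v7:inf,v8:inf
step 3: dist = v0:15,v1:0,v2:inf,v3:17,v4:32,v5:inf,v6:15,v7:inf,v8:inf
step 4: dist = v0:15,v1:0,v2:inf,v3:17,v4:32,v5:inf,v6:15,v7:inf,v8:inf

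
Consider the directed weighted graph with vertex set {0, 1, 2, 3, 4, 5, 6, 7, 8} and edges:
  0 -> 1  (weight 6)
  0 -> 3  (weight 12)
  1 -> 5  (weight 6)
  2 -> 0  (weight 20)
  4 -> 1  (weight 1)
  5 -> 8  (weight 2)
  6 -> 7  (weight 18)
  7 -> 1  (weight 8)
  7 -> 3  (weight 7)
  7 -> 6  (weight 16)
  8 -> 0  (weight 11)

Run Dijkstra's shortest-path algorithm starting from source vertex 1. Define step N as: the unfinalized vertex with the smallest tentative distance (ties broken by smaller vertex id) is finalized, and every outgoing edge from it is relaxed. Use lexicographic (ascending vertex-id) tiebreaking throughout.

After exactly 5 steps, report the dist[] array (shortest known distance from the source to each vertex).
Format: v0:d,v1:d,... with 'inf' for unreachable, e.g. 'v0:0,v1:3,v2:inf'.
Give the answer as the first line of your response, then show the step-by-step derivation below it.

v0:19,v1:0,v2:inf,v3:31,v4:inf,v5:6,v6:inf,v7:inf,v8:8

step 1: dist = v0:inf,v1:0,v2:inf,v3:inf,v4:inf,v5:6,v6:inf,v7:inf,v8:inf
step 2: dist = v0:inf,v1:0,v2:inf,v3:inf,v4:inf,v5:6,v6:inf,v7:inf,v8:8
step 3: dist = v0:19,v1:0,v2:inf,v3:inf,v4:inf,v5:6,v6:inf,v7:inf,v8:8
step 4: dist = v0:19,v1:0,v2:inf,v3:31,v4:inf,v5:6,v6:inf,v7:inf,v8:8
step 5: dist = v0:19,v1:0,v2:inf,v3:31,v4:inf,v5:6,v6:inf,v7:inf,v8:8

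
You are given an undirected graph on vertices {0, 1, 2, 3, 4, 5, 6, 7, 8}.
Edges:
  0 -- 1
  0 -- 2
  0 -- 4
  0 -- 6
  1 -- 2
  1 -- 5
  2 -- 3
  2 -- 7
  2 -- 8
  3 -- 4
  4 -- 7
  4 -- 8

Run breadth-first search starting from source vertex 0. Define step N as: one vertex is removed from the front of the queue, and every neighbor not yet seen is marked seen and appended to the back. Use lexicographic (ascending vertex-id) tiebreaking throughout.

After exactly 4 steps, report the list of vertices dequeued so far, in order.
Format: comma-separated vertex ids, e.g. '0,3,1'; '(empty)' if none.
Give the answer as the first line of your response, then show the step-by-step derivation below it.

0,1,2,4

step 1: dequeue 0; queue=[1,2,4,6]; order=0
step 2: dequeue 1; queue=[2,4,6,5]; order=0,1
step 3: dequeue 2; queue=[4,6,5,3,7,8]; order=0,1,2
step 4: dequeue 4; queue=[6,5,3,7,8]; order=0,1,2,4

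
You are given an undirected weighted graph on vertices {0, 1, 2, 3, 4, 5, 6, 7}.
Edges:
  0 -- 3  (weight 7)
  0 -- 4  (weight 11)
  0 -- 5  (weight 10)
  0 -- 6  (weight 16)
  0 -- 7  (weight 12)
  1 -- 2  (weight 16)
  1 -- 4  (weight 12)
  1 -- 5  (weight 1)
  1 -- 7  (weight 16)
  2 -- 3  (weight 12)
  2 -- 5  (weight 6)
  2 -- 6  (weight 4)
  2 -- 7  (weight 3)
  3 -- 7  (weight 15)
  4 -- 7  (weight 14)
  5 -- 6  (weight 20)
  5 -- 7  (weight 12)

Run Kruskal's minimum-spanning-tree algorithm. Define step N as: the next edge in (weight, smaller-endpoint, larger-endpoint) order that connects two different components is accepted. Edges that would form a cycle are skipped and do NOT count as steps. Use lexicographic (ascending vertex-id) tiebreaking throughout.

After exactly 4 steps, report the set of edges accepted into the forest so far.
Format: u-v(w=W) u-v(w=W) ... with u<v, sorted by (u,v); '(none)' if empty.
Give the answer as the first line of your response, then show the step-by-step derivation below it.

1-5(w=1) 2-5(w=6) 2-6(w=4) 2-7(w=3)

step 1: add edge 1-5 (w=1); MST = {1-5(w=1)}
step 2: add edge 2-7 (w=3); MST = {1-5(w=1) 2-7(w=3)}
step 3: add edge 2-6 (w=4); MST = {1-5(w=1) 2-6(w=4) 2-7(w=3)}
step 4: add edge 2-5 (w=6); MST = {1-5(w=1) 2-5(w=6) 2-6(w=4) 2-7(w=3)}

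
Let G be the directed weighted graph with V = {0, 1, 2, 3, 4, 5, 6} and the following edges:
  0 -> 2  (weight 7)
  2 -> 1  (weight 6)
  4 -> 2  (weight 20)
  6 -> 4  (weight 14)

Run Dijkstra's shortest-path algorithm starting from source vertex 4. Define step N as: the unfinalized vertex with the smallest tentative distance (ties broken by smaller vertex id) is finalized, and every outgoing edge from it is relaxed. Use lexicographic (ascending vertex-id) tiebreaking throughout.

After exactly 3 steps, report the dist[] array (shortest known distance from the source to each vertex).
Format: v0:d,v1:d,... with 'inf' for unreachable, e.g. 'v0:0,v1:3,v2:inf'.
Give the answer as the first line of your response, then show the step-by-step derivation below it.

v0:inf,v1:26,v2:20,v3:inf,v4:0,v5:inf,v6:inf

step 1: dist = v0:inf,v1:inf,v2:20,v3:inf,v4:0,v5:inf,v6:inf
step 2: dist = v0:inf,v1:26,v2:20,v3:inf,v4:0,v5:inf,v6:inf
step 3: dist = v0:inf,v1:26,v2:20,v3:inf,v4:0,v5:inf,v6:inf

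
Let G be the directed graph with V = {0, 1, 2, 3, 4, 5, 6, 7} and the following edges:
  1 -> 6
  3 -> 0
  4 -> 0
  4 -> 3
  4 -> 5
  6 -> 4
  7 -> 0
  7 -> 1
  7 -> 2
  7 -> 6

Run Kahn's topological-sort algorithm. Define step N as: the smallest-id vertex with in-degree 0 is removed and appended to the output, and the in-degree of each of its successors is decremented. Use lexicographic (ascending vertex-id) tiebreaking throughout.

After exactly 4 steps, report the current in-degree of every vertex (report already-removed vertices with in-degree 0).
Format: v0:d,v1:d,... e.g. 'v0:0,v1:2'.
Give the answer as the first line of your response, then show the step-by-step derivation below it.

v0:2,v1:0,v2:0,v3:1,v4:0,v5:1,v6:0,v7:0

step 1: output 7; order=[7]; indeg=(2,0,0,1,1,1,1,0)
step 2: output 1; order=[7,1]; indeg=(2,0,0,1,1,1,0,0)
step 3: output 2; order=[7,1,2]; indeg=(2,0,0,1,1,1,0,0)
step 4: output 6; order=[7,1,2,6]; indeg=(2,0,0,1,0,1,0,0)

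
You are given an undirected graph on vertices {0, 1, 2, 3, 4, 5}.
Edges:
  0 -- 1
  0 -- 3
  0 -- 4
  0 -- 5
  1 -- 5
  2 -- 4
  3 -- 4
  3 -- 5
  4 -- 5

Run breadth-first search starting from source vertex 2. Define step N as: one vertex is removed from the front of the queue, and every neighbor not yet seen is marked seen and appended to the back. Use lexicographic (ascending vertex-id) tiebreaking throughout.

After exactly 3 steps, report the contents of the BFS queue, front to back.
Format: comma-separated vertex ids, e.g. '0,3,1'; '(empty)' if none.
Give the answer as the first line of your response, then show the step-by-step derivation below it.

3,5,1

step 1: dequeue 2; queue=[4]; order=2
step 2: dequeue 4; queue=[0,3,5]; order=2,4
step 3: dequeue 0; queue=[3,5,1]; order=2,4,0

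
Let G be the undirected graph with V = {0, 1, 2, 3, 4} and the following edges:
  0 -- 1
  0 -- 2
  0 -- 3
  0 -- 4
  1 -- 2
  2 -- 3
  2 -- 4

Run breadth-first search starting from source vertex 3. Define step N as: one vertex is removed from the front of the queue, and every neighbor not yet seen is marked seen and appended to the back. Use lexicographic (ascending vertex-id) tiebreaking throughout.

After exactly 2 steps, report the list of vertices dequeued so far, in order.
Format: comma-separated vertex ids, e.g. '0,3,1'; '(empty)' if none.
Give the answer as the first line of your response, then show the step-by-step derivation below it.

3,0

step 1: dequeue 3; queue=[0,2]; order=3
step 2: dequeue 0; queue=[2,1,4]; order=3,0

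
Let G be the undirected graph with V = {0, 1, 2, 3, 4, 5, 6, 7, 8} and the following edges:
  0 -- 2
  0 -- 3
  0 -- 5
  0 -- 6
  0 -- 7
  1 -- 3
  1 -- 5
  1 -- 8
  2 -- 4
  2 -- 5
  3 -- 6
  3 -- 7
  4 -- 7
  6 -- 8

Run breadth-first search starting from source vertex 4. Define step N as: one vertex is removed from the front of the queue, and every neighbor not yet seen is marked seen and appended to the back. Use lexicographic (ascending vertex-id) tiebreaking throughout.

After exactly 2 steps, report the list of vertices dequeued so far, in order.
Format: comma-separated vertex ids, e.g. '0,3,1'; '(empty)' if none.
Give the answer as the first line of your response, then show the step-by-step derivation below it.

4,2

step 1: dequeue 4; queue=[2,7]; order=4
step 2: dequeue 2; queue=[7,0,5]; order=4,2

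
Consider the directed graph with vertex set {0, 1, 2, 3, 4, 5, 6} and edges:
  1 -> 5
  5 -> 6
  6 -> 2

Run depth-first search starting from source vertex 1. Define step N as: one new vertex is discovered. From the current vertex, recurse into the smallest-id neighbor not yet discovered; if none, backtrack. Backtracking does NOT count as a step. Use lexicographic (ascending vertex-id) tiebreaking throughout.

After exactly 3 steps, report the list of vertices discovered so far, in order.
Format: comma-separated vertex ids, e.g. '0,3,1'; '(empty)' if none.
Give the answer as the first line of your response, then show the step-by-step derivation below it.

1,5,6

step 1: discover 1; path=1; order=1
step 2: discover 5; path=1>5; order=1,5
step 3: discover 6; path=1>5>6; order=1,5,6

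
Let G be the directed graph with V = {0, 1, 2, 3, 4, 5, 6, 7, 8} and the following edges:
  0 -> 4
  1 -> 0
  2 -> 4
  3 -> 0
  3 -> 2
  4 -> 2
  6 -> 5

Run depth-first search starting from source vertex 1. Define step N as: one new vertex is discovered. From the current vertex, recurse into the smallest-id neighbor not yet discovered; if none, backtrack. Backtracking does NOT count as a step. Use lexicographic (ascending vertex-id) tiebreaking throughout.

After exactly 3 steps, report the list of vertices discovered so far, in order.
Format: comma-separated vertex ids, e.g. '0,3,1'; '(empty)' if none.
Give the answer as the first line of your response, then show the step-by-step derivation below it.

1,0,4

step 1: discover 1; path=1; order=1
step 2: discover 0; path=1>0; order=1,0
step 3: discover 4; path=1>0>4; order=1,0,4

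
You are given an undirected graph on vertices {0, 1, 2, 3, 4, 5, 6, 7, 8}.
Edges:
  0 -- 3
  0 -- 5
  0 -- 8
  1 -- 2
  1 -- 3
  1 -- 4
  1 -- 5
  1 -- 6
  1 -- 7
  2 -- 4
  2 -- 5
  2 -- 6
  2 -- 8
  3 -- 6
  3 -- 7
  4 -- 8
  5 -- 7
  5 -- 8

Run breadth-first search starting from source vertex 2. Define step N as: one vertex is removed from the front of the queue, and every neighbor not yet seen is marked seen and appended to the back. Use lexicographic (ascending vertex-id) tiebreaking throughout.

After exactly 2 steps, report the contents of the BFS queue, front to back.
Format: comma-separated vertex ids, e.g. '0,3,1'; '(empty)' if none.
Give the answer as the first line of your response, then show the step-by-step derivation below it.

4,5,6,8,3,7

step 1: dequeue 2; queue=[1,4,5,6,8]; order=2
step 2: dequeue 1; queue=[4,5,6,8,3,7]; order=2,1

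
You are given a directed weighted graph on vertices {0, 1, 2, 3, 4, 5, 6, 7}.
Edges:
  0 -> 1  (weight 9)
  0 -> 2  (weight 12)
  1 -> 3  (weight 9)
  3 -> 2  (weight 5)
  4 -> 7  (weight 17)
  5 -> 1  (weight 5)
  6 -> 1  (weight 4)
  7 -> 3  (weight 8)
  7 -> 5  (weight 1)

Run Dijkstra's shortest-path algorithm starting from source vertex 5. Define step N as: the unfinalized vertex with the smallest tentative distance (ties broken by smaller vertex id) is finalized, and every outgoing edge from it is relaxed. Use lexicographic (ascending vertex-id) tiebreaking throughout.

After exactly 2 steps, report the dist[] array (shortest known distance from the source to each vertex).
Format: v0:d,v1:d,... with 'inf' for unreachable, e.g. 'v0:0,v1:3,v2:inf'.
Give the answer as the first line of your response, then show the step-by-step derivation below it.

v0:inf,v1:5,v2:inf,v3:14,v4:inf,v5:0,v6:inf,v7:inf

step 1: dist = v0:inf,v1:5,v2:inf,v3:inf,v4:inf,v5:0,v6:inf,v7:inf
step 2: dist = v0:inf,v1:5,v2:inf,v3:14,v4:inf,v5:0,v6:inf,v7:inf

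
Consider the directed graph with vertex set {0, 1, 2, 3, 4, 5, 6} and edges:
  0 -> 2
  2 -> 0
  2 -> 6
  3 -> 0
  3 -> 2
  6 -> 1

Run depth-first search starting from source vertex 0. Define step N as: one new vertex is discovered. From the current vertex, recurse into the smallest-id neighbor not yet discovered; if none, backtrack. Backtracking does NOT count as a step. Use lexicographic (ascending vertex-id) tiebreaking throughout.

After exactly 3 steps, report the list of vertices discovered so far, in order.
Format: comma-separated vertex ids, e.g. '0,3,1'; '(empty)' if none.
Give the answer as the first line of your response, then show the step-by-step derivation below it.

0,2,6

step 1: discover 0; path=0; order=0
step 2: discover 2; path=0>2; order=0,2
step 3: discover 6; path=0>2>6; order=0,2,6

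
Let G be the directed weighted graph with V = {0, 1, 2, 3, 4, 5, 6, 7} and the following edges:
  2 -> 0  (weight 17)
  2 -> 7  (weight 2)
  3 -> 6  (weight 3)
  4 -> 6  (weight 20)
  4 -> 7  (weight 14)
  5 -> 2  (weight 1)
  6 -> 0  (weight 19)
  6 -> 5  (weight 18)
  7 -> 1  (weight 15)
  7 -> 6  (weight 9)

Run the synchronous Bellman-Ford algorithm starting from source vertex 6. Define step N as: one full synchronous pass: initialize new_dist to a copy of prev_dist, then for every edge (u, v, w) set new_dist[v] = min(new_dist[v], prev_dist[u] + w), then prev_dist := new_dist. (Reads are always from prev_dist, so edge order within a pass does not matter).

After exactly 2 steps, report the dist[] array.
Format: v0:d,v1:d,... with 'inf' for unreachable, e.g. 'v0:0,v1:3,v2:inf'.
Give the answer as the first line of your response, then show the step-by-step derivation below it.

v0:19,v1:inf,v2:19,v3:inf,v4:inf,v5:18,v6:0,v7:inf

step 1: dist = v0:19,v1:inf,v2:inf,v3:inf,v4:inf,v5:18,v6:0,v7:inf
step 2: dist = v0:19,v1:inf,v2:19,v3:inf,v4:inf,v5:18,v6:0,v7:inf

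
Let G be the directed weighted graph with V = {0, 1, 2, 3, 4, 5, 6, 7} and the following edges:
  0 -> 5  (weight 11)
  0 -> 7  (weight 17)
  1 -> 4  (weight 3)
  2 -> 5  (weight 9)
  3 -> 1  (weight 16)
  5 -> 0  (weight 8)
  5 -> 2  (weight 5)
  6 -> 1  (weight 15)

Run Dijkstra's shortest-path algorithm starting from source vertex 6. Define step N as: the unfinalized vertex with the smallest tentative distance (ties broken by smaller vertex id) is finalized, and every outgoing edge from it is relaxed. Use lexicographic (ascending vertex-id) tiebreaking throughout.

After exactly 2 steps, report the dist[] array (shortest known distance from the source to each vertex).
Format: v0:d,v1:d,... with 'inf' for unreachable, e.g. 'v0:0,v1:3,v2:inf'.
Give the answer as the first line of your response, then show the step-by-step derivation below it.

v0:inf,v1:15,v2:inf,v3:inf,v4:18,v5:inf,v6:0,v7:inf

step 1: dist = v0:inf,v1:15,v2:inf,v3:inf,v4:inf,v5:inf,v6:0,v7:inf
step 2: dist = v0:inf,v1:15,v2:inf,v3:inf,v4:18,v5:inf,v6:0,v7:inf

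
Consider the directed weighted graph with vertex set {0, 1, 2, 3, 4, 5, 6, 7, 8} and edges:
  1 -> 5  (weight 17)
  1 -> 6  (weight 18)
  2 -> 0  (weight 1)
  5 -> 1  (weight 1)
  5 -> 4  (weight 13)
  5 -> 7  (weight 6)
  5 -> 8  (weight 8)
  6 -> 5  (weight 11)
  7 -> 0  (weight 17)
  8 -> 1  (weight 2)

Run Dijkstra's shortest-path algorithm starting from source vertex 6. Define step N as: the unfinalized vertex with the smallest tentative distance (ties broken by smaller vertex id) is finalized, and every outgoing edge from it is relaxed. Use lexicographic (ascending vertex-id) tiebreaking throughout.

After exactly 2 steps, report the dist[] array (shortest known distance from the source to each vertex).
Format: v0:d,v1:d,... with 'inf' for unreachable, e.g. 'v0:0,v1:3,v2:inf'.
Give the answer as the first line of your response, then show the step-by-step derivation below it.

v0:inf,v1:12,v2:inf,v3:inf,v4:24,v5:11,v6:0,v7:17,v8:19

step 1: dist = v0:inf,v1:inf,v2:inf,v3:inf,v4:inf,v5:11,v6:0,v7:inf,v8:inf
step 2: dist = v0:inf,v1:12,v2:inf,v3:inf,v4:24,v5:11,v6:0,v7:17,v8:19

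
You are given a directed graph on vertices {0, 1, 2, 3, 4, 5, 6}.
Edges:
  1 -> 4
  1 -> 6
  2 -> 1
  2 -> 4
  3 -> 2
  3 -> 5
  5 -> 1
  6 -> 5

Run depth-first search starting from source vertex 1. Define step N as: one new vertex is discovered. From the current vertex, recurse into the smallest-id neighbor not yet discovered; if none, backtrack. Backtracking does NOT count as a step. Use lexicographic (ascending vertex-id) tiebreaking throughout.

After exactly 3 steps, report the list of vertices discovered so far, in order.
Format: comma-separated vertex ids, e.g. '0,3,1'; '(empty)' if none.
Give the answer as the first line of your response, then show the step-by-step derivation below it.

1,4,6

step 1: discover 1; path=1; order=1
step 2: discover 4; path=1>4; order=1,4
step 3: discover 6; path=1>6; order=1,4,6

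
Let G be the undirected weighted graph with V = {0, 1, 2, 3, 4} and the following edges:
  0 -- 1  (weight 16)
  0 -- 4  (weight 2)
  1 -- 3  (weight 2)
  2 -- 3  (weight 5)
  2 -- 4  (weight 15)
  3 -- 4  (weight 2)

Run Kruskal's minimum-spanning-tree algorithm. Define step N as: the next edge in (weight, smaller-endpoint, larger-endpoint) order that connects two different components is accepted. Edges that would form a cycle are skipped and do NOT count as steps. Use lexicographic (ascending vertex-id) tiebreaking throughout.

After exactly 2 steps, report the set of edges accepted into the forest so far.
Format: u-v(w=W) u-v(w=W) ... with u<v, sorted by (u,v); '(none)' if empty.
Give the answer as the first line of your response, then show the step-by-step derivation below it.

0-4(w=2) 1-3(w=2)

step 1: add edge 0-4 (w=2); MST = {0-4(w=2)}
step 2: add edge 1-3 (w=2); MST = {0-4(w=2) 1-3(w=2)}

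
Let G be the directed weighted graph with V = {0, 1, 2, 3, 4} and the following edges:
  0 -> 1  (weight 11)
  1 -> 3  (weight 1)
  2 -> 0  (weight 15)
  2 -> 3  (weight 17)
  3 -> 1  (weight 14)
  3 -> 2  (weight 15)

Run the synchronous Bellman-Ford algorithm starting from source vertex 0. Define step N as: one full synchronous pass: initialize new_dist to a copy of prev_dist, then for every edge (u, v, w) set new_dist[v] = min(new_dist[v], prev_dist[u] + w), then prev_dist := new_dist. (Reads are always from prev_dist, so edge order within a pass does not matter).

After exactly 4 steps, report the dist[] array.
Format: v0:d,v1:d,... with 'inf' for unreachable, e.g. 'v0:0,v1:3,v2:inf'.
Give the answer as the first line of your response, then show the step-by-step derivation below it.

v0:0,v1:11,v2:27,v3:12,v4:inf

step 1: dist = v0:0,v1:11,v2:inf,v3:inf,v4:inf
step 2: dist = v0:0,v1:11,v2:inf,v3:12,v4:inf
step 3: dist = v0:0,v1:11,v2:27,v3:12,v4:inf
step 4: dist = v0:0,v1:11,v2:27,v3:12,v4:inf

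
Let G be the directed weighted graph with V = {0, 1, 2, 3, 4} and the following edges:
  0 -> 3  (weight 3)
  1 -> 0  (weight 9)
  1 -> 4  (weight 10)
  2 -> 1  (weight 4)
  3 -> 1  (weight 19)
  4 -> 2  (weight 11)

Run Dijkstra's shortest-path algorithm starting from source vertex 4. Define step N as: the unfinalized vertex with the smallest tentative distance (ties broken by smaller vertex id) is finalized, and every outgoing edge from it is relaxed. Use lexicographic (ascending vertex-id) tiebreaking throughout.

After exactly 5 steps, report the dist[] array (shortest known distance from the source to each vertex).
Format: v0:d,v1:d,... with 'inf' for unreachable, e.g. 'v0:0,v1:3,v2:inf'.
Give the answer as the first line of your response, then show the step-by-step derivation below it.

v0:24,v1:15,v2:11,v3:27,v4:0

step 1: dist = v0:inf,v1:inf,v2:11,v3:inf,v4:0
step 2: dist = v0:inf,v1:15,v2:11,v3:inf,v4:0
step 3: dist = v0:24,v1:15,v2:11,v3:inf,v4:0
step 4: dist = v0:24,v1:15,v2:11,v3:27,v4:0
step 5: dist = v0:24,v1:15,v2:11,v3:27,v4:0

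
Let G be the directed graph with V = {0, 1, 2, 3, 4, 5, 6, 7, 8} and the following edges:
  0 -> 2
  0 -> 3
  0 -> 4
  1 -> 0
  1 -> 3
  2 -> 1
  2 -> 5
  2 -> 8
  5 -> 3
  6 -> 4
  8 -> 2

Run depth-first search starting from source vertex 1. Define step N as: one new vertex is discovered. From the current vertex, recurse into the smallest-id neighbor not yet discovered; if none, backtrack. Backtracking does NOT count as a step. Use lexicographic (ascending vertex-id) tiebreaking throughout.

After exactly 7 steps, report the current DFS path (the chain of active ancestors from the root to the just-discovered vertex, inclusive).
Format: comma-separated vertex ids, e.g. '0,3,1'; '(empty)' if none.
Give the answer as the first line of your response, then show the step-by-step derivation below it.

1,0,4

step 1: discover 1; path=1; order=1
step 2: discover 0; path=1>0; order=1,0
step 3: discover 2; path=1>0>2; order=1,0,2
step 4: discover 5; path=1>0>2>5; order=1,0,2,5
step 5: discover 3; path=1>0>2>5>3; order=1,0,2,5,3
step 6: discover 8; path=1>0>2>8; order=1,0,2,5,3,8
step 7: discover 4; path=1>0>4; order=1,0,2,5,3,8,4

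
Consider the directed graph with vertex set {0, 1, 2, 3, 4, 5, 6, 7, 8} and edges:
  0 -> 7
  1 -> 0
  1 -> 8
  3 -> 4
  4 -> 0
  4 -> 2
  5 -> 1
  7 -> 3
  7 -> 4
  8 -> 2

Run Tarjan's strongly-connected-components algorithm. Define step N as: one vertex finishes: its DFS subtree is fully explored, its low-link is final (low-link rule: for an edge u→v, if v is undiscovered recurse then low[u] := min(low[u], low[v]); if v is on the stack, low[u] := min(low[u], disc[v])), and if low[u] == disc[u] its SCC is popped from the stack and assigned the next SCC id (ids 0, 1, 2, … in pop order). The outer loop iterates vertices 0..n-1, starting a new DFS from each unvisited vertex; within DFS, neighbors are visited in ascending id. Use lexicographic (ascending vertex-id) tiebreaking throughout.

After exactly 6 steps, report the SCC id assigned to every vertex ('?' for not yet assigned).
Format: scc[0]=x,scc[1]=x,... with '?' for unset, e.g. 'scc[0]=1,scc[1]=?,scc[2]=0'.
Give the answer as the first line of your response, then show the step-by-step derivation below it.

scc[0]=1,scc[1]=?,scc[2]=0,scc[3]=1,scc[4]=1,scc[5]=?,scc[6]=?,scc[7]=1,scc[8]=2

step 1: low=(low[0]=0,low[1]=?,low[2]=4,low[3]=2,low[4]=0,low[5]=?,low[6]=?,low[7]=1,low[8]=?); scc=(scc[0]=?,scc[1]=?,scc[2]=0,scc[3]=?,scc[4]=?,scc[5]=?,scc[6]=?,scc[7]=?,scc[8]=?)
step 2: low=(low[0]=0,low[1]=?,low[2]=4,low[3]=2,low[4]=0,low[5]=?,low[6]=?,low[7]=1,low[8]=?); scc=(scc[0]=?,scc[1]=?,scc[2]=0,scc[3]=?,scc[4]=?,scc[5]=?,scc[6]=?,scc[7]=?,scc[8]=?)
step 3: low=(low[0]=0,low[1]=?,low[2]=4,low[3]=0,low[4]=0,low[5]=?,low[6]=?,low[7]=1,low[8]=?); scc=(scc[0]=?,scc[1]=?,scc[2]=0,scc[3]=?,scc[4]=?,scc[5]=?,scc[6]=?,scc[7]=?,scc[8]=?)
step 4: low=(low[0]=0,low[1]=?,low[2]=4,low[3]=0,low[4]=0,low[5]=?,low[6]=?,low[7]=0,low[8]=?); scc=(scc[0]=?,scc[1]=?,scc[2]=0,scc[3]=?,scc[4]=?,scc[5]=?,scc[6]=?,scc[7]=?,scc[8]=?)
step 5: low=(low[0]=0,low[1]=?,low[2]=4,low[3]=0,low[4]=0,low[5]=?,low[6]=?,low[7]=0,low[8]=?); scc=(scc[0]=1,scc[1]=?,scc[2]=0,scc[3]=1,scc[4]=1,scc[5]=?,scc[6]=?,scc[7]=1,scc[8]=?)
step 6: low=(low[0]=0,low[1]=5,low[2]=4,low[3]=0,low[4]=0,low[5]=?,low[6]=?,low[7]=0,low[8]=6); scc=(scc[0]=1,scc[1]=?,scc[2]=0,scc[3]=1,scc[4]=1,scc[5]=?,scc[6]=?,scc[7]=1,scc[8]=2)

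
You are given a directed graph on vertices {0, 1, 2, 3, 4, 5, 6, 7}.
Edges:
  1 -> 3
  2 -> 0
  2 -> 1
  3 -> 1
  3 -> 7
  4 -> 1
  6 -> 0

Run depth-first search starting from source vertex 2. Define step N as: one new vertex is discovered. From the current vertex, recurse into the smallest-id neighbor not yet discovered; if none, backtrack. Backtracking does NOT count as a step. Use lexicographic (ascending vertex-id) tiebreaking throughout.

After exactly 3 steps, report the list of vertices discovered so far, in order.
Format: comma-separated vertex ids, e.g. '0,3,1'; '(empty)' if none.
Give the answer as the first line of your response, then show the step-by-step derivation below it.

2,0,1

step 1: discover 2; path=2; order=2
step 2: discover 0; path=2>0; order=2,0
step 3: discover 1; path=2>1; order=2,0,1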